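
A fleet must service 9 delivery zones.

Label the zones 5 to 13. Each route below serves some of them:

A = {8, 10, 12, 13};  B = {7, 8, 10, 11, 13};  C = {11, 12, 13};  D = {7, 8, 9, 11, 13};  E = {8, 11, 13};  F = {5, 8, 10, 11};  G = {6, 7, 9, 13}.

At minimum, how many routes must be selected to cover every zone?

3

C and F and G together: C ∪ F ∪ G = {5, 6, 7, 8, 9, 10, 11, 12, 13} — every zone is covered.
Only F contains 5, so F is forced; the remaining 5 zones need at least 2 more routes (each remaining route adds at most 4) — so at least 3 routes are needed, and 3 is optimal.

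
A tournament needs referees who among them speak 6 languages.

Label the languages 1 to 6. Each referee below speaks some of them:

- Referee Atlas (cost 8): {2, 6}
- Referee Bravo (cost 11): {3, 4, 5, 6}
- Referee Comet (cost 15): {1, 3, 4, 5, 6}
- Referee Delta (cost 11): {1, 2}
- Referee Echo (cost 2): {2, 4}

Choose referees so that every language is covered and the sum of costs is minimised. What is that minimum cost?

Comet, Echo together cover every language (Comet ∪ Echo = {1, 2, 3, 4, 5, 6}); total cost 15 + 2 = 17.
The greedy pick Echo, Bravo, Delta costs 24; no covering selection beats 17.

17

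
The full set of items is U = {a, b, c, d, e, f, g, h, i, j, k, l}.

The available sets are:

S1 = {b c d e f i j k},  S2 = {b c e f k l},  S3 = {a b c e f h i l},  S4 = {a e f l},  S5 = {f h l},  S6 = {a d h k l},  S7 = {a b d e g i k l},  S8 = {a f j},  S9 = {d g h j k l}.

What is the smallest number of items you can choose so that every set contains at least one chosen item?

2

The 2 items {d, f} hit every set.
No single item lies in every set, so at least 2 are needed and 2 is optimal.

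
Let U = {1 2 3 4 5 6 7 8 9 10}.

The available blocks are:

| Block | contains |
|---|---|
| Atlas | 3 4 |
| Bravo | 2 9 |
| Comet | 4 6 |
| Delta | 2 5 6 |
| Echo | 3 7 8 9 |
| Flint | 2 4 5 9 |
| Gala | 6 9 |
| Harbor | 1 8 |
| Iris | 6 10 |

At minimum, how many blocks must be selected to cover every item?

4

Take {Echo, Flint, Harbor, Iris}. Their union is {1, 2, 3, 4, 5, 6, 7, 8, 9, 10}, which is all 10 items.
No 3 of the 9 blocks cover everything (all 84 combinations miss at least one item), so 4 is optimal.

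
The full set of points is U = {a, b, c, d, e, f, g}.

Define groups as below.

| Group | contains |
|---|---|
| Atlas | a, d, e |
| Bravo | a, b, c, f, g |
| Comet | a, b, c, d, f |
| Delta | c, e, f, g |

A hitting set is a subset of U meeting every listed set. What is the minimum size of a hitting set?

Take H = {c, d}. Each listed group contains at least one of these, so H is a hitting set of size 2.
No single point lies in every group, so at least 2 are needed and 2 is optimal.

2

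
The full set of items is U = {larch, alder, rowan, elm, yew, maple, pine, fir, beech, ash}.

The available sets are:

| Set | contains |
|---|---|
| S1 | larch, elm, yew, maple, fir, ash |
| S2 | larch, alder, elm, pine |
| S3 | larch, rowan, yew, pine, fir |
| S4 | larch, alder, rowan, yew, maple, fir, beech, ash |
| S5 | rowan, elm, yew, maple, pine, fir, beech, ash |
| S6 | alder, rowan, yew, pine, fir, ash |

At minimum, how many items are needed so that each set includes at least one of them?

2

H = {pine, fir} meets every set (each contains at least one member of H), and |H| = 2.
No single item lies in every set, so at least 2 are needed and 2 is optimal.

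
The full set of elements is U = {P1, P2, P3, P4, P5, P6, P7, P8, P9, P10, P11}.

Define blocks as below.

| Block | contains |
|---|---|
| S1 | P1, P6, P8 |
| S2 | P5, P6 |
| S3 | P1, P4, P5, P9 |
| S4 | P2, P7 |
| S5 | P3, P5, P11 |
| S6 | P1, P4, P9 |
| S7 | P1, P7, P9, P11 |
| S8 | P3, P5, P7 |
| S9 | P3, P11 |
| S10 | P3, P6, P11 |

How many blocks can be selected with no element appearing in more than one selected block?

4

S2, S4, S6, S9 are pairwise disjoint (S2={P5,P6}; S4={P2,P7}; S6={P1,P4,P9}; S9={P3,P11}).
Every remaining block overlaps one of these, and no 5 of the listed blocks are pairwise disjoint, so 4 is the maximum.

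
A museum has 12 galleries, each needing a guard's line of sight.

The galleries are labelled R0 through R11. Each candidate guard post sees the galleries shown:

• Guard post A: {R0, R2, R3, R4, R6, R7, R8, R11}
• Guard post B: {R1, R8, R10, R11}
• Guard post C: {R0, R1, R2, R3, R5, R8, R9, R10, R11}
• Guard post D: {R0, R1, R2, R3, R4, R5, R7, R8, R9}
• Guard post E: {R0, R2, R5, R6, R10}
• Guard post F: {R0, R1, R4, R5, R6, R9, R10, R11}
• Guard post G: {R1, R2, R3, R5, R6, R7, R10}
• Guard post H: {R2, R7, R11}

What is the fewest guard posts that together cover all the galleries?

D and F together: D ∪ F = {R0, R1, R2, R3, R4, R5, R6, R7, R8, R9, R10, R11} — every gallery is covered.
No single guard post has all 12 galleries (the largest, C, has 9), so 2 is optimal.

2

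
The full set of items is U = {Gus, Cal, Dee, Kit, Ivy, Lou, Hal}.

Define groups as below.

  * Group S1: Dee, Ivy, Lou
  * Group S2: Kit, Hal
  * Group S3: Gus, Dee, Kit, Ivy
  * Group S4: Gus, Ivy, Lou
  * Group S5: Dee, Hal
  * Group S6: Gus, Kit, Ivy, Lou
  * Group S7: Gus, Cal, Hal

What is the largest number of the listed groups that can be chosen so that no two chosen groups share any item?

S1, S7 are pairwise disjoint (S1={Dee,Ivy,Lou}; S7={Gus,Cal,Hal}).
Every remaining group overlaps one of these, and no 3 of the listed groups are pairwise disjoint, so 2 is the maximum.

2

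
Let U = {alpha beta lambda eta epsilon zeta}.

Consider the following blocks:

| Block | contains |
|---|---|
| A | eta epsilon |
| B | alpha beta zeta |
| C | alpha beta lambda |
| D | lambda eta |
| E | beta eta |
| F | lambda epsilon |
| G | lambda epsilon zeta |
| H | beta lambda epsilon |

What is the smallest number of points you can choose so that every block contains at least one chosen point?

3

The 3 points {alpha, lambda, eta} hit every block.
No choice of 2 points meets every block, so 3 is the minimum.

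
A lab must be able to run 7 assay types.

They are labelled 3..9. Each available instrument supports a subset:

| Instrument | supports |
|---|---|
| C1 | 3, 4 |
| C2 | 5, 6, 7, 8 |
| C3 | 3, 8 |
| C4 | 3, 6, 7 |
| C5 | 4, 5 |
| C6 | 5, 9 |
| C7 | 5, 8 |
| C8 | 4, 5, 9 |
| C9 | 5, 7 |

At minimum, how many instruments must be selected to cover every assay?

Take {C4, C7, C8}. Their union is {3, 4, 5, 6, 7, 8, 9}, which is all 7 assays.
No 2 of the 9 instruments cover everything (all 36 combinations miss at least one assay), so 3 is optimal.

3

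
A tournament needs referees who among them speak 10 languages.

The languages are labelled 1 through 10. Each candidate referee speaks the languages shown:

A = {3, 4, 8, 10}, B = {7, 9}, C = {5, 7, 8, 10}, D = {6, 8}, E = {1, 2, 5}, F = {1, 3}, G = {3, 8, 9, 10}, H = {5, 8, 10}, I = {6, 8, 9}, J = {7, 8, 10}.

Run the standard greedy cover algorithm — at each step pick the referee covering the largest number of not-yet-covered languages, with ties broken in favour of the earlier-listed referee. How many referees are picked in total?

Greedy: pick A (covers 4 new) → pick E (covers 3 new) → pick B (covers 2 new) → pick D (covers 1 new). Total picks: 4.

4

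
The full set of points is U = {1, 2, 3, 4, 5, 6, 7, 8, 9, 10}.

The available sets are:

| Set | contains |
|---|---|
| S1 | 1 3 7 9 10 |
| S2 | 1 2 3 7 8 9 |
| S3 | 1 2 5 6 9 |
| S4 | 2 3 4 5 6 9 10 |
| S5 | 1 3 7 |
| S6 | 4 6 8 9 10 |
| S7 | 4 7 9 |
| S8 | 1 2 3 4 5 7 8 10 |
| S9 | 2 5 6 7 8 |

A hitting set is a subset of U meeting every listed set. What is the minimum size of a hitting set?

Take H = {7, 9}. Each listed set contains at least one of these, so H is a hitting set of size 2.
The sets S5, S6 are pairwise disjoint, so any hitting set needs a separate point for each — at least 2. Hence 2 is optimal.

2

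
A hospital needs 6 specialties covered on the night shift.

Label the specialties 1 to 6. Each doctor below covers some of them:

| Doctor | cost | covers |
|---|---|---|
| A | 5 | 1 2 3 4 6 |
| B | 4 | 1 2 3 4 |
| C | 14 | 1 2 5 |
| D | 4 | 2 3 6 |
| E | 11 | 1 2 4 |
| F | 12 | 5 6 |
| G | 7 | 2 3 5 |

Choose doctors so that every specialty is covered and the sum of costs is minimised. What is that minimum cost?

12

A, G together cover every specialty (A ∪ G = {1, 2, 3, 4, 5, 6}); total cost 5 + 7 = 12.
No covering selection has total cost below 12.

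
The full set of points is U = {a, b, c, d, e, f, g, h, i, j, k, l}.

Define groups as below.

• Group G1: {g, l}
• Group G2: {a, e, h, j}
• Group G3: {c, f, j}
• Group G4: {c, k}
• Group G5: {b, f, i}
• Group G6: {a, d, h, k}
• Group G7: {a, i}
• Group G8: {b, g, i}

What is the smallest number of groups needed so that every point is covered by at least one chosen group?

5

G1, G2, G3, G5, and G6 cover everything between them: the union {a, b, c, d, e, f, g, h, i, j, k, l} is all of U.
No 4 of the 8 groups cover everything (all 70 combinations miss at least one point), so 5 is optimal.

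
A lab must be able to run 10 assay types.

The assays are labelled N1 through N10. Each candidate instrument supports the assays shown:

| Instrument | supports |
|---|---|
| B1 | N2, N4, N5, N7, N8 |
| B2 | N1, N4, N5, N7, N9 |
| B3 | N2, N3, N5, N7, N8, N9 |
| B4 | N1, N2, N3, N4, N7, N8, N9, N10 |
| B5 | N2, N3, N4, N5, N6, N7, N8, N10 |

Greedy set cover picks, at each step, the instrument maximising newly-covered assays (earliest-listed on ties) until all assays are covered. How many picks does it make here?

Greedy: pick B4 (covers 8 new) → pick B5 (covers 2 new). Total picks: 2.

2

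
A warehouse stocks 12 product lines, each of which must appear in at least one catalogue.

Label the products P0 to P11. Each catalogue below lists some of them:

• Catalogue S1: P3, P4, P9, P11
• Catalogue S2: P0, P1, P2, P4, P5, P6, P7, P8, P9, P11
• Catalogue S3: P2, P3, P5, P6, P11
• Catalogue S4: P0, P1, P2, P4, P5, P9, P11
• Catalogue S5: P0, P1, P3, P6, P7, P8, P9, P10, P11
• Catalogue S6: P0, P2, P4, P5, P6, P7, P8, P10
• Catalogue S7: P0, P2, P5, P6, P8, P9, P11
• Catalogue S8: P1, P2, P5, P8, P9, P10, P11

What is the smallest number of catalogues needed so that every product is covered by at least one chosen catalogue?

Take {S2, S5}. Their union is {P0, P1, P2, P3, P4, P5, P6, P7, P8, P9, P10, P11}, which is all 12 products.
No single catalogue has all 12 products (the largest, S2, has 10), so 2 is optimal.

2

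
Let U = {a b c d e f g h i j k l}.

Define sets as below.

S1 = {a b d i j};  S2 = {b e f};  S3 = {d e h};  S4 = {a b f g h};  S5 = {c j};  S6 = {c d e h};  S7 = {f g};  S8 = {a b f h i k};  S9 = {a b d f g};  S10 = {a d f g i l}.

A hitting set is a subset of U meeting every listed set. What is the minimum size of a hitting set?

3

T = {f, h, j} meets every set (each contains at least one member of T), and |T| = 3.
The sets S3, S5, S7 are pairwise disjoint, so any hitting set needs a separate point for each — at least 3. Hence 3 is optimal.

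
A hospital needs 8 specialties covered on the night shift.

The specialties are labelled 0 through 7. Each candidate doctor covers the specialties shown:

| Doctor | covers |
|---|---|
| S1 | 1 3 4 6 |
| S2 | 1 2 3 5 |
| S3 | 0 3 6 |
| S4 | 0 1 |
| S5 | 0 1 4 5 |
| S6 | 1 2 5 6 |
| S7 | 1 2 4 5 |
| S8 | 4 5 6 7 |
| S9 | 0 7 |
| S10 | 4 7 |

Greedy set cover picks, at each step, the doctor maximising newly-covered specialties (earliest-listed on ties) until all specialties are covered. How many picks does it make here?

3

Greedy: pick S1 (covers 4 new) → pick S2 (covers 2 new) → pick S9 (covers 2 new). Total picks: 3.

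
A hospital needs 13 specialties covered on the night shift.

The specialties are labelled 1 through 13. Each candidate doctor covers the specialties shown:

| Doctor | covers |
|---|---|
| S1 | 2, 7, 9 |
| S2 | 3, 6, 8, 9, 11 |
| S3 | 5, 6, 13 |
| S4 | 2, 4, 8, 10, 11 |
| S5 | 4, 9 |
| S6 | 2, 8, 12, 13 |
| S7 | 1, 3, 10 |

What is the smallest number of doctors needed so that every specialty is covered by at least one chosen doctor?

S1 and S3 and S4 and S6 and S7 together: S1 ∪ S3 ∪ S4 ∪ S6 ∪ S7 = {1, 2, 3, 4, 5, 6, 7, 8, 9, 10, 11, 12, 13} — every specialty is covered.
No 4 of the 7 doctors cover everything (all 35 combinations miss at least one specialty), so 5 is optimal.

5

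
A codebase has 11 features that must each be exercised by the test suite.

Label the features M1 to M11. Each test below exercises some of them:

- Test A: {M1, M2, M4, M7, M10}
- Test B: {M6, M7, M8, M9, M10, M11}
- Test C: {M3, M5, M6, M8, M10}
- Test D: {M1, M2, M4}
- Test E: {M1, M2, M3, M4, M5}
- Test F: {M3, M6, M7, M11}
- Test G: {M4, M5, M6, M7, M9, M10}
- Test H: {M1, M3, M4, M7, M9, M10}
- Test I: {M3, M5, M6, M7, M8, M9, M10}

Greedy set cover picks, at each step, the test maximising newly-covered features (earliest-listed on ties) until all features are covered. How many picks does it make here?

3

Greedy: pick I (covers 7 new) → pick A (covers 3 new) → pick B (covers 1 new). Total picks: 3.
(The true minimum cover uses only 2 tests, so greedy is not optimal here.)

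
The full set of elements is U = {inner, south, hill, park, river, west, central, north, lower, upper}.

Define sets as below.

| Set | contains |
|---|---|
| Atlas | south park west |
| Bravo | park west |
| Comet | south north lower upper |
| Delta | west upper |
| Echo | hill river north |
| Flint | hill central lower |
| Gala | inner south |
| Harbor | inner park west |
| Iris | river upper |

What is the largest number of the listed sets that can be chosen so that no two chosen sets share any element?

Bravo, Flint, Gala, Iris are pairwise disjoint (Bravo={park,west}; Flint={hill,central,lower}; Gala={inner,south}; Iris={river,upper}).
Every remaining set overlaps one of these, and no 5 of the listed sets are pairwise disjoint, so 4 is the maximum.

4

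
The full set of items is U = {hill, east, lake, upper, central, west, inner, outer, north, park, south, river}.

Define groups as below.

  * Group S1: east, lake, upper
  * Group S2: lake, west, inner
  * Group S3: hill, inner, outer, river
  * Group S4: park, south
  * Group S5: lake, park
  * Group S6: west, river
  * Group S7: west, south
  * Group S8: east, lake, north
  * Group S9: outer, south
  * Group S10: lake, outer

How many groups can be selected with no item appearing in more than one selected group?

S1, S6, S9 are pairwise disjoint (S1={east,lake,upper}; S6={west,river}; S9={outer,south}).
Every remaining group overlaps one of these, and no 4 of the listed groups are pairwise disjoint, so 3 is the maximum.

3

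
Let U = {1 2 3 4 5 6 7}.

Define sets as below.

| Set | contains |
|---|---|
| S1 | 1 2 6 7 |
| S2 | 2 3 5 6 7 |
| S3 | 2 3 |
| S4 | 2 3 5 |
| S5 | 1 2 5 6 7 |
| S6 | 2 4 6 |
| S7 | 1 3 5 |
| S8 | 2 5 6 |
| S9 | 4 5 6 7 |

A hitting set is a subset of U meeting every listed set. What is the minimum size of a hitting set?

Take H = {3, 6}. Each listed set contains at least one of these, so H is a hitting set of size 2.
The sets S6, S7 are pairwise disjoint, so any hitting set needs a separate item for each — at least 2. Hence 2 is optimal.

2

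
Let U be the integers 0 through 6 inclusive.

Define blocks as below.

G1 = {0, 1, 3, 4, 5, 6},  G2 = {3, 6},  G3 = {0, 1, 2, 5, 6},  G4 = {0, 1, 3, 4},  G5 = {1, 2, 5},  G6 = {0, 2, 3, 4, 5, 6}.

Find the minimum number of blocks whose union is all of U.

G3 and G4 together: G3 ∪ G4 = {0, 1, 2, 3, 4, 5, 6} — every point is covered.
No single block has all 7 points (the largest, G1, has 6), so 2 is optimal.

2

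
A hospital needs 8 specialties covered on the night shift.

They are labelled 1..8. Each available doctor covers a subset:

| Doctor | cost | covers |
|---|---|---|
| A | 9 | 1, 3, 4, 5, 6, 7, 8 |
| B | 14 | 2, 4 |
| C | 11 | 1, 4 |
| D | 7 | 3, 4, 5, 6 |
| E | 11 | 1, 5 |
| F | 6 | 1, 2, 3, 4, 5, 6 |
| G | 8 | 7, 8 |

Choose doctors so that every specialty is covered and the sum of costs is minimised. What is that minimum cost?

14

F, G together cover every specialty (F ∪ G = {1, 2, 3, 4, 5, 6, 7, 8}); total cost 6 + 8 = 14.
No covering selection has total cost below 14.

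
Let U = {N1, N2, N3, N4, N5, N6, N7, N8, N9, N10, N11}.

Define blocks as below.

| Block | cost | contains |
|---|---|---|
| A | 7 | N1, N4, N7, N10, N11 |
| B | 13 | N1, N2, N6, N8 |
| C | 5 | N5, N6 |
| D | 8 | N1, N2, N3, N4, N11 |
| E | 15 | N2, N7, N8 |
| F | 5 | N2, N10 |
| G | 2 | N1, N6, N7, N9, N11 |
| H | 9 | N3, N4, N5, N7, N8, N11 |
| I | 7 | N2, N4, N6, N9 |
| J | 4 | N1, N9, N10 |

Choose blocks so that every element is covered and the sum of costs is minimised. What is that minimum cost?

16

F, G, H together cover every element (F ∪ G ∪ H = {N1, N2, N3, N4, N5, N6, N7, N8, N9, N10, N11}); total cost 5 + 2 + 9 = 16.
No covering selection has total cost below 16.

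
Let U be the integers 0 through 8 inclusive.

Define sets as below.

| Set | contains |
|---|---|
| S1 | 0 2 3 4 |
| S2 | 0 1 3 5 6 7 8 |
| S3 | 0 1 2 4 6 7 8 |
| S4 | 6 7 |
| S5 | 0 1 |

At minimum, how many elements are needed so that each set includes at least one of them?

H = {0, 6} meets every set (each contains at least one member of H), and |H| = 2.
The sets S4, S5 are pairwise disjoint, so any hitting set needs a separate element for each — at least 2. Hence 2 is optimal.

2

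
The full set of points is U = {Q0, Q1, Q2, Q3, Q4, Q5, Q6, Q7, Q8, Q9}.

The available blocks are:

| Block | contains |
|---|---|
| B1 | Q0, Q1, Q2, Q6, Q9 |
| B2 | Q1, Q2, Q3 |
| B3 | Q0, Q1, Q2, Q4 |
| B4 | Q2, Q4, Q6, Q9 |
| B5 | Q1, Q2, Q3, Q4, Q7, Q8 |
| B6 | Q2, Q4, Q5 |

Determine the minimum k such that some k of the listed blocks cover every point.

B1 and B5 and B6 together: B1 ∪ B5 ∪ B6 = {Q0, Q1, Q2, Q3, Q4, Q5, Q6, Q7, Q8, Q9} — every point is covered.
Only B6 contains Q5, so B6 is forced; the remaining 7 points need at least 2 more blocks (each remaining block adds at most 4) — so at least 3 blocks are needed, and 3 is optimal.

3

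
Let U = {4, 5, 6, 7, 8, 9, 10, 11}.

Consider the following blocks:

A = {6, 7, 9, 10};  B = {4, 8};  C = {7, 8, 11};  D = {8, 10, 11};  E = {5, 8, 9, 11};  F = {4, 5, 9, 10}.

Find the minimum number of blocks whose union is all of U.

3

A and D and F together: A ∪ D ∪ F = {4, 5, 6, 7, 8, 9, 10, 11} — every element is covered.
Only A contains 6, so A is forced; the remaining 4 elements need at least 2 more blocks (each remaining block adds at most 3) — so at least 3 blocks are needed, and 3 is optimal.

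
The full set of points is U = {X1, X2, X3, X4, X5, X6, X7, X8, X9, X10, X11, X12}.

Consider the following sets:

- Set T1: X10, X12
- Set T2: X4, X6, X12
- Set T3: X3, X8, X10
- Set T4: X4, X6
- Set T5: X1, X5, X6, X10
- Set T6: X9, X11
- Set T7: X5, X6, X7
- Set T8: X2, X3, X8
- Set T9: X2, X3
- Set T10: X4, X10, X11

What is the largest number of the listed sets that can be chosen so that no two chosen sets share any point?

T1, T6, T7, T8 are pairwise disjoint (T1={X10,X12}; T6={X9,X11}; T7={X5,X6,X7}; T8={X2,X3,X8}).
Every remaining set overlaps one of these, and no 5 of the listed sets are pairwise disjoint, so 4 is the maximum.

4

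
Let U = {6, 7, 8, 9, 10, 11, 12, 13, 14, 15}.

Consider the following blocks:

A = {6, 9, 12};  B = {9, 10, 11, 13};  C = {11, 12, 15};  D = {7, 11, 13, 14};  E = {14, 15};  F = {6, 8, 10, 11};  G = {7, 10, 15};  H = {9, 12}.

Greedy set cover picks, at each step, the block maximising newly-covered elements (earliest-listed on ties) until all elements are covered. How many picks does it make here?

5

Greedy: pick B (covers 4 new) → pick A (covers 2 new) → pick D (covers 2 new) → pick C (covers 1 new) → pick F (covers 1 new). Total picks: 5.
(The true minimum cover uses only 4 blocks, so greedy is not optimal here.)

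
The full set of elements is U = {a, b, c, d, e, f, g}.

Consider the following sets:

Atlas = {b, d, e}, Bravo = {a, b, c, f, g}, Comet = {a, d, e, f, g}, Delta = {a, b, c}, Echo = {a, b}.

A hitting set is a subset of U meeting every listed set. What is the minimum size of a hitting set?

2

The 2 elements {b, f} hit every set.
No single element lies in every set, so at least 2 are needed and 2 is optimal.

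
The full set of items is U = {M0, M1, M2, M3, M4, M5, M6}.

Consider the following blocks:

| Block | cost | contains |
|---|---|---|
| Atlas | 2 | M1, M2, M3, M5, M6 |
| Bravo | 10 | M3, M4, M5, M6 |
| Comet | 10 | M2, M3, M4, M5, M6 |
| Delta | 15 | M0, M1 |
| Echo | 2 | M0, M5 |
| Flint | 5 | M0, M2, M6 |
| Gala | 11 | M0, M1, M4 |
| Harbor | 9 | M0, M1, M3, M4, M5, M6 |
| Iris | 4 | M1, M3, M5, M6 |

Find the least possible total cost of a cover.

Atlas, Harbor together cover every item (Atlas ∪ Harbor = {M0, M1, M2, M3, M4, M5, M6}); total cost 2 + 9 = 11.
The greedy pick Atlas, Echo, Harbor costs 13; no covering selection beats 11.

11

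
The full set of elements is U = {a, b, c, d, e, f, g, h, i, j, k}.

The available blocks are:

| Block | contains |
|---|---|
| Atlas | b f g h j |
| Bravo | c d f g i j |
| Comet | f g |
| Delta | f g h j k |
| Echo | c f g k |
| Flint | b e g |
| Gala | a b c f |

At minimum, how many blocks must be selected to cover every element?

Bravo and Delta and Flint and Gala together: Bravo ∪ Delta ∪ Flint ∪ Gala = {a, b, c, d, e, f, g, h, i, j, k} — every element is covered.
Only Bravo contains d, so Bravo is forced; the remaining 5 elements need at least 3 more blocks (each remaining block adds at most 2) — so at least 4 blocks are needed, and 4 is optimal.

4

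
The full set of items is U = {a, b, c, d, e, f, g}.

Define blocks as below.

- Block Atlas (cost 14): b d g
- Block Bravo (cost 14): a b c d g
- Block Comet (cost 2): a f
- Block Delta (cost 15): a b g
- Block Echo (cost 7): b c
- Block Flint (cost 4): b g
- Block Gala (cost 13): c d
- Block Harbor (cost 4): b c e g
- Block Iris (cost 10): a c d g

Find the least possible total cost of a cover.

Comet, Harbor, Iris together cover every item (Comet ∪ Harbor ∪ Iris = {a, b, c, d, e, f, g}); total cost 2 + 4 + 10 = 16.
No covering selection has total cost below 16.

16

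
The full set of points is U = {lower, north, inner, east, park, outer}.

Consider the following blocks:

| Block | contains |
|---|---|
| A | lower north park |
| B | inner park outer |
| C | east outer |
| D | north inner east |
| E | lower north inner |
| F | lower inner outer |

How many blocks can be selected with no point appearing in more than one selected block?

C, E are pairwise disjoint (C={east,outer}; E={lower,north,inner}).
Every remaining block overlaps one of these, and no 3 of the listed blocks are pairwise disjoint, so 2 is the maximum.

2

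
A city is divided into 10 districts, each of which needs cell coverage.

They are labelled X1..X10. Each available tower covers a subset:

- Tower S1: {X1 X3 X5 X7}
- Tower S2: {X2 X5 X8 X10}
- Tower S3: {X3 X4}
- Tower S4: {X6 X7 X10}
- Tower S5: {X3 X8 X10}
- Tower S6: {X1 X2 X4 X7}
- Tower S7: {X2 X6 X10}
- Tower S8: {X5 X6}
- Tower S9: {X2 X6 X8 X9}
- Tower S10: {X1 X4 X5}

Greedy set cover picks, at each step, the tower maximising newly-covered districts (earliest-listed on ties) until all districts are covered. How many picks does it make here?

Greedy: pick S1 (covers 4 new) → pick S9 (covers 4 new) → pick S2 (covers 1 new) → pick S3 (covers 1 new). Total picks: 4.

4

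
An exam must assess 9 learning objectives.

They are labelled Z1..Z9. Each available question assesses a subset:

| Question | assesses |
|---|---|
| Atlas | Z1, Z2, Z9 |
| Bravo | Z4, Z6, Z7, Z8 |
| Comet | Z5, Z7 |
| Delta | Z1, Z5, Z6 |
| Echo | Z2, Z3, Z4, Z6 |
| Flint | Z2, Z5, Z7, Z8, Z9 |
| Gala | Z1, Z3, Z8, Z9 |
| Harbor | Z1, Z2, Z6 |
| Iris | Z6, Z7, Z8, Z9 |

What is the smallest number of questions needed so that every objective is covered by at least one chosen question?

Echo and Flint and Gala together: Echo ∪ Flint ∪ Gala = {Z1, Z2, Z3, Z4, Z5, Z6, Z7, Z8, Z9} — every objective is covered.
No 2 of the 9 questions cover everything (all 36 combinations miss at least one objective), so 3 is optimal.

3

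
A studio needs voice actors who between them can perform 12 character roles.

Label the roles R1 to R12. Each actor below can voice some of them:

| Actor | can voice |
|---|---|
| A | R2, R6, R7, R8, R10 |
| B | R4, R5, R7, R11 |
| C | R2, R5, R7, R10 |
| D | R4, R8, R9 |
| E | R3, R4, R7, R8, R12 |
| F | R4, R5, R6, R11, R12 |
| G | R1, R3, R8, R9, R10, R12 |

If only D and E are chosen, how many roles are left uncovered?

Union of D, E = {R3, R4, R7, R8, R9, R12}.
Not covered: R1, R2, R5, R6, R10, R11 — 6 roles.

6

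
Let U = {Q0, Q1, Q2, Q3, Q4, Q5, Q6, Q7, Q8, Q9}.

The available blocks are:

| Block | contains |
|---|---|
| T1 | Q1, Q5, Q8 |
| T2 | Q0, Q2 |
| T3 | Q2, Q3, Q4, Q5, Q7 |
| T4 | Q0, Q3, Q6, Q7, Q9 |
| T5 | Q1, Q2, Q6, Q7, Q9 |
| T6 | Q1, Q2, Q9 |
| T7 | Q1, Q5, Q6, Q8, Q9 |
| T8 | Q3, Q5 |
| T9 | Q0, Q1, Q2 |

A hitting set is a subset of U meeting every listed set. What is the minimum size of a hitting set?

3

H = {Q2, Q5, Q9} meets every block (each contains at least one member of H), and |H| = 3.
No choice of 2 elements meets every block, so 3 is the minimum.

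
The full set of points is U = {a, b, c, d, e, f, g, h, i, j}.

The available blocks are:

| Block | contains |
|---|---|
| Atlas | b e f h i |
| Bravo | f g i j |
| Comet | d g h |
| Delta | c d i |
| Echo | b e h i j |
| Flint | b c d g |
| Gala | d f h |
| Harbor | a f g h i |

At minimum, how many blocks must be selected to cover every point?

3

Take {Delta, Echo, Harbor}. Their union is {a, b, c, d, e, f, g, h, i, j}, which is all 10 points.
Only Harbor contains a, so Harbor is forced; the remaining 5 points need at least 2 more blocks (each remaining block adds at most 3) — so at least 3 blocks are needed, and 3 is optimal.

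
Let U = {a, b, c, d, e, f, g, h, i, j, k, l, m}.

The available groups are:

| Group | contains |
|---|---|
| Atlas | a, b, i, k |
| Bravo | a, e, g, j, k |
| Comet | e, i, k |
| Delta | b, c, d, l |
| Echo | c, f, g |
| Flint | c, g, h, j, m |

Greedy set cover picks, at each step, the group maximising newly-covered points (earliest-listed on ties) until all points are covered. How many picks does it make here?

Greedy: pick Bravo (covers 5 new) → pick Delta (covers 4 new) → pick Flint (covers 2 new) → pick Atlas (covers 1 new) → pick Echo (covers 1 new). Total picks: 5.

5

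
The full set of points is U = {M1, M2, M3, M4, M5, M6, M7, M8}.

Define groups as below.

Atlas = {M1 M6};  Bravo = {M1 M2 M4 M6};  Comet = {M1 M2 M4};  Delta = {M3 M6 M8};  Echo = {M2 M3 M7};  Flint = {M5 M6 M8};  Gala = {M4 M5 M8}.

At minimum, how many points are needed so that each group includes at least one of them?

H = {M1, M3, M8} meets every group (each contains at least one member of H), and |H| = 3.
The groups Atlas, Echo, Gala are pairwise disjoint, so any hitting set needs a separate point for each — at least 3. Hence 3 is optimal.

3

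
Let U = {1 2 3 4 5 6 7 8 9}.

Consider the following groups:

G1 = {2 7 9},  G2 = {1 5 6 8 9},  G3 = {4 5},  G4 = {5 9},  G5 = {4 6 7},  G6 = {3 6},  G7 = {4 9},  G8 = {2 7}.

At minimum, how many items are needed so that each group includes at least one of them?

The 4 items {2, 5, 6, 9} hit every group.
No choice of 3 items meets every group, so 4 is the minimum.

4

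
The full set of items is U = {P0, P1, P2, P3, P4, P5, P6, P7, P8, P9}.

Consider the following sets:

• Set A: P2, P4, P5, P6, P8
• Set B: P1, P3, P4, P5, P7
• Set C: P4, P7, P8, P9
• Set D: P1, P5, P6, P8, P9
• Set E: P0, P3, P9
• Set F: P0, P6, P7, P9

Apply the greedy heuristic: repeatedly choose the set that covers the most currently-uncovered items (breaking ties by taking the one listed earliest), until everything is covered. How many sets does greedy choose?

Greedy: pick A (covers 5 new) → pick B (covers 3 new) → pick E (covers 2 new). Total picks: 3.

3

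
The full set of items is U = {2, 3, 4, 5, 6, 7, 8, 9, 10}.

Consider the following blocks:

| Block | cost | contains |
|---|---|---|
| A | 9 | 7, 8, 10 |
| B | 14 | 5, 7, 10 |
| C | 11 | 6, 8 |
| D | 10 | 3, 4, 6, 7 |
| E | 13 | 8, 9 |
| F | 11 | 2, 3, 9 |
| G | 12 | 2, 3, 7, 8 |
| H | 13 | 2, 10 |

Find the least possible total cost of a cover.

44

A, B, D, F together cover every item (A ∪ B ∪ D ∪ F = {2, 3, 4, 5, 6, 7, 8, 9, 10}); total cost 9 + 14 + 10 + 11 = 44.
No covering selection has total cost below 44.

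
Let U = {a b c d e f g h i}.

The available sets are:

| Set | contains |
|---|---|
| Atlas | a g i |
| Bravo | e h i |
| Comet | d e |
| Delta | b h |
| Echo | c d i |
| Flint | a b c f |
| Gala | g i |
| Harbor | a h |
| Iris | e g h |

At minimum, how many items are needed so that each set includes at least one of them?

T = {b, d, h, i} meets every set (each contains at least one member of T), and |T| = 4.
No choice of 3 items meets every set, so 4 is the minimum.

4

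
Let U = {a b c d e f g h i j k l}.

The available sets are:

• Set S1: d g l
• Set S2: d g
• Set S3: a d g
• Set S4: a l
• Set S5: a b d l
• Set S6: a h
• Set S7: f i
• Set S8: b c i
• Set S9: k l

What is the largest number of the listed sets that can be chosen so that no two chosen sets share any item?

4

S2, S6, S7, S9 are pairwise disjoint (S2={d,g}; S6={a,h}; S7={f,i}; S9={k,l}).
Every remaining set overlaps one of these, and no 5 of the listed sets are pairwise disjoint, so 4 is the maximum.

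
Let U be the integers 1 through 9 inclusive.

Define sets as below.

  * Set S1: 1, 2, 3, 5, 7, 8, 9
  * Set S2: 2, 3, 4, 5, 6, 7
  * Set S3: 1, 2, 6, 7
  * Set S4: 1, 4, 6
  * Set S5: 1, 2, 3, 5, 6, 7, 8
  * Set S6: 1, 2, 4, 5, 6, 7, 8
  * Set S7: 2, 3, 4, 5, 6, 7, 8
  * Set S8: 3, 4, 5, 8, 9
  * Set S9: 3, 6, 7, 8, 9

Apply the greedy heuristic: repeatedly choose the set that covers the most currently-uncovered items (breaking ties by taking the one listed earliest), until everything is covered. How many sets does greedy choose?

Greedy: pick S1 (covers 7 new) → pick S2 (covers 2 new). Total picks: 2.

2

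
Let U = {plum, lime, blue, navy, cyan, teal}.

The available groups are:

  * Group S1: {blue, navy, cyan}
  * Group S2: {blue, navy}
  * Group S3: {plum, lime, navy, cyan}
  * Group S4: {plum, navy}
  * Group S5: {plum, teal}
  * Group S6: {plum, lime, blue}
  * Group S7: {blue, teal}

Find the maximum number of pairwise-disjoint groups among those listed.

2

S1, S5 are pairwise disjoint (S1={blue,navy,cyan}; S5={plum,teal}).
Every remaining group overlaps one of these, and no 3 of the listed groups are pairwise disjoint, so 2 is the maximum.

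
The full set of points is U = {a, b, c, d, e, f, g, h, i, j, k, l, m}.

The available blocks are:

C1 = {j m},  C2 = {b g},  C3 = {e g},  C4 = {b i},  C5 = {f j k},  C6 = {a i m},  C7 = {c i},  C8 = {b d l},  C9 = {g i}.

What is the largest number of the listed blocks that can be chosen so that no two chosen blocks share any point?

4

C3, C5, C7, C8 are pairwise disjoint (C3={e,g}; C5={f,j,k}; C7={c,i}; C8={b,d,l}).
Every remaining block overlaps one of these, and no 5 of the listed blocks are pairwise disjoint, so 4 is the maximum.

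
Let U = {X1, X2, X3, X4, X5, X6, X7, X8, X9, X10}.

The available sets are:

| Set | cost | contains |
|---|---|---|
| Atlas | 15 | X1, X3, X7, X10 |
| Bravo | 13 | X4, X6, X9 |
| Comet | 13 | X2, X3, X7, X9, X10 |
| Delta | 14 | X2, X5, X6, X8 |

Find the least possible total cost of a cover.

Atlas, Bravo, Delta together cover every point (Atlas ∪ Bravo ∪ Delta = {X1, X2, X3, X4, X5, X6, X7, X8, X9, X10}); total cost 15 + 13 + 14 = 42.
The greedy pick Comet, Delta, Bravo, Atlas costs 55; no covering selection beats 42.

42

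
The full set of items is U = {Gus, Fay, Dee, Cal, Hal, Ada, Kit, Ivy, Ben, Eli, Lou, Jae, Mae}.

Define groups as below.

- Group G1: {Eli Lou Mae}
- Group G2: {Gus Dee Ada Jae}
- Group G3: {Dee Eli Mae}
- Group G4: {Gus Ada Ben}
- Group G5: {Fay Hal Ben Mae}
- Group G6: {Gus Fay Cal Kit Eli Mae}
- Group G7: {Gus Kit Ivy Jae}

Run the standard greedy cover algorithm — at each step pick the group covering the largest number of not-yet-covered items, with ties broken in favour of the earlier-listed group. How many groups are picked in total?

Greedy: pick G6 (covers 6 new) → pick G2 (covers 3 new) → pick G5 (covers 2 new) → pick G1 (covers 1 new) → pick G7 (covers 1 new). Total picks: 5.

5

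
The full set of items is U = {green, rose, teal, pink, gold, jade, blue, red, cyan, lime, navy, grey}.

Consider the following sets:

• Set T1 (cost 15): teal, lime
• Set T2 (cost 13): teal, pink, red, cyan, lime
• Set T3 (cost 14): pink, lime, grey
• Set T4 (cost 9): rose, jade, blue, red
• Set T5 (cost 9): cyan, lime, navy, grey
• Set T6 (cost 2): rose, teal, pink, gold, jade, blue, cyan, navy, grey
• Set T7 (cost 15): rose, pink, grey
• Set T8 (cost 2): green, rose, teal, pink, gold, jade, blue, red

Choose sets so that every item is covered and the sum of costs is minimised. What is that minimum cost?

T5, T8 together cover every item (T5 ∪ T8 = {green, rose, teal, pink, gold, jade, blue, red, cyan, lime, navy, grey}); total cost 9 + 2 = 11.
The greedy pick T6, T8, T5 costs 13; no covering selection beats 11.

11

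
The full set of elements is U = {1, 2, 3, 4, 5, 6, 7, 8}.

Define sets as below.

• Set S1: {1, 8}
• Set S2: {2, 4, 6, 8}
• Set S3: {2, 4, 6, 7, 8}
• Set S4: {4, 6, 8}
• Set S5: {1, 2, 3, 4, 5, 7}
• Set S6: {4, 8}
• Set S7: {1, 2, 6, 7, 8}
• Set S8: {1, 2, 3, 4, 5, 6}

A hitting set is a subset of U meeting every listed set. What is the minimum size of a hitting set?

Take H = {3, 8}. Each listed set contains at least one of these, so H is a hitting set of size 2.
No single element lies in every set, so at least 2 are needed and 2 is optimal.

2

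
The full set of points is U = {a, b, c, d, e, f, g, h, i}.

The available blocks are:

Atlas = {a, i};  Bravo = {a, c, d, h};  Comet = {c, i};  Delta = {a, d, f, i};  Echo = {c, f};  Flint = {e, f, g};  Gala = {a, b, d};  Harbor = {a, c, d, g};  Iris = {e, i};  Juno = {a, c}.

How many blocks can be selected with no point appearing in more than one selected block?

Echo, Gala, Iris are pairwise disjoint (Echo={c,f}; Gala={a,b,d}; Iris={e,i}).
Every remaining block overlaps one of these, and no 4 of the listed blocks are pairwise disjoint, so 3 is the maximum.

3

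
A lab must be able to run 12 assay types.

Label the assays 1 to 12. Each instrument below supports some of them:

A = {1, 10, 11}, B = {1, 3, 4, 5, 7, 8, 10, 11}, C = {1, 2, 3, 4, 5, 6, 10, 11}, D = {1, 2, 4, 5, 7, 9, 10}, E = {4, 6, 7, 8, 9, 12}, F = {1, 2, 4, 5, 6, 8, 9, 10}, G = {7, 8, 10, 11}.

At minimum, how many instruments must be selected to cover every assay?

2

C and E together: C ∪ E = {1, 2, 3, 4, 5, 6, 7, 8, 9, 10, 11, 12} — every assay is covered.
No single instrument has all 12 assays (the largest, B, has 8), so 2 is optimal.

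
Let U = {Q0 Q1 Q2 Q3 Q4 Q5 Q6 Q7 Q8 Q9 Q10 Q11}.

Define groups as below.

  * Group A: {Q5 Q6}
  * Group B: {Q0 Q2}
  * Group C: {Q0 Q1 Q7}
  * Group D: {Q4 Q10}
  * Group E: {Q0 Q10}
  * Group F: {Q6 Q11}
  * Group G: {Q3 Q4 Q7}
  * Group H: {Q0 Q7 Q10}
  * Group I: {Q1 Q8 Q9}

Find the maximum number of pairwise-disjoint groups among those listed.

4

E, F, G, I are pairwise disjoint (E={Q0,Q10}; F={Q6,Q11}; G={Q3,Q4,Q7}; I={Q1,Q8,Q9}).
Every remaining group overlaps one of these, and no 5 of the listed groups are pairwise disjoint, so 4 is the maximum.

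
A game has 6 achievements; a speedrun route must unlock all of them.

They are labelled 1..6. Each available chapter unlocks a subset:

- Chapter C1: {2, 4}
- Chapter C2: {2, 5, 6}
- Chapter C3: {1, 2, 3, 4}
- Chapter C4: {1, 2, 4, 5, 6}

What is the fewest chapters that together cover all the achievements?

C3 and C4 together: C3 ∪ C4 = {1, 2, 3, 4, 5, 6} — every achievement is covered.
No single chapter has all 6 achievements (the largest, C4, has 5), so 2 is optimal.

2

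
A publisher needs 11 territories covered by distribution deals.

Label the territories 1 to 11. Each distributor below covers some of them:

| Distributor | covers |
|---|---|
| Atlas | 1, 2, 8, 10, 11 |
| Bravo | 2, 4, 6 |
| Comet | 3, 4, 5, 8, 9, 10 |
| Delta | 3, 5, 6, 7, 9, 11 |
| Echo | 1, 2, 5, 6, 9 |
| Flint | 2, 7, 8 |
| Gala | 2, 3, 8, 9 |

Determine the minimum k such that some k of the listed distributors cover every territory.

Take {Comet, Delta, Echo}. Their union is {1, 2, 3, 4, 5, 6, 7, 8, 9, 10, 11}, which is all 11 territories.
No 2 of the 7 distributors cover everything (all 21 combinations miss at least one territory), so 3 is optimal.

3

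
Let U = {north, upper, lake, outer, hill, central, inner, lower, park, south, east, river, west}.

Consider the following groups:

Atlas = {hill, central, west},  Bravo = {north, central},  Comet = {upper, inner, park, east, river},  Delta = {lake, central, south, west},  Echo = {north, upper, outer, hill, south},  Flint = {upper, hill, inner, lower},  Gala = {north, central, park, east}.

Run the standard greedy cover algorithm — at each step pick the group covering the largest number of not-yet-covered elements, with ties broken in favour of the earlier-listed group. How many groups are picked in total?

4

Greedy: pick Comet (covers 5 new) → pick Delta (covers 4 new) → pick Echo (covers 3 new) → pick Flint (covers 1 new). Total picks: 4.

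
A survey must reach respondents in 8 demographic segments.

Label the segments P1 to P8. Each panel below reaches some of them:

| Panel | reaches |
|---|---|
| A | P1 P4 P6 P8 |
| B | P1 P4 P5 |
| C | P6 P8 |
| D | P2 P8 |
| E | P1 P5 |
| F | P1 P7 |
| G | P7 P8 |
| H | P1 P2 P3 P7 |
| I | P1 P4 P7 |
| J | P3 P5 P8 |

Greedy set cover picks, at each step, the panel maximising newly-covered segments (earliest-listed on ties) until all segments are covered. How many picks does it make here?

Greedy: pick A (covers 4 new) → pick H (covers 3 new) → pick B (covers 1 new). Total picks: 3.

3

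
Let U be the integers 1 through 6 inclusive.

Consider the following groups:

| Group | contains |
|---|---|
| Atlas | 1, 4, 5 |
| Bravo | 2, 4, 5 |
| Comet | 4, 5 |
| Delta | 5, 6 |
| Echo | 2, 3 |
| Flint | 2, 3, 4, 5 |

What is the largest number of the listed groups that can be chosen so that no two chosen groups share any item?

2

Comet, Echo are pairwise disjoint (Comet={4,5}; Echo={2,3}).
Every remaining group overlaps one of these, and no 3 of the listed groups are pairwise disjoint, so 2 is the maximum.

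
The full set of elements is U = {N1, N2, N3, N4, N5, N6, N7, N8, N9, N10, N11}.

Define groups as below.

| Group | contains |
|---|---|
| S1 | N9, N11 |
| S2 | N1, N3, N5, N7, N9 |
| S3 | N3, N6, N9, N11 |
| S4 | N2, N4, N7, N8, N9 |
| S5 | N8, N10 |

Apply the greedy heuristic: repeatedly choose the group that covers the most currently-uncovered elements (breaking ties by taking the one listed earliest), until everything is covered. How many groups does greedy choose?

Greedy: pick S2 (covers 5 new) → pick S4 (covers 3 new) → pick S3 (covers 2 new) → pick S5 (covers 1 new). Total picks: 4.

4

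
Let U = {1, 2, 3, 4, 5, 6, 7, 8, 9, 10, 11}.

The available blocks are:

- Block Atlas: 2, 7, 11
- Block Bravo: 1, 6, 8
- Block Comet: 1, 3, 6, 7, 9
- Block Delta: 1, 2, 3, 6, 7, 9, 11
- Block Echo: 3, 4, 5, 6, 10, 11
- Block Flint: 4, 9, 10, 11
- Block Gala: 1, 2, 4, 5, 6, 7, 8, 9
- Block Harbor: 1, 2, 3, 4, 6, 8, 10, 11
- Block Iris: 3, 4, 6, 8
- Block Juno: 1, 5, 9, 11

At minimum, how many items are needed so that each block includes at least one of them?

H = {6, 11} meets every block (each contains at least one member of H), and |H| = 2.
The blocks Atlas, Iris are pairwise disjoint, so any hitting set needs a separate item for each — at least 2. Hence 2 is optimal.

2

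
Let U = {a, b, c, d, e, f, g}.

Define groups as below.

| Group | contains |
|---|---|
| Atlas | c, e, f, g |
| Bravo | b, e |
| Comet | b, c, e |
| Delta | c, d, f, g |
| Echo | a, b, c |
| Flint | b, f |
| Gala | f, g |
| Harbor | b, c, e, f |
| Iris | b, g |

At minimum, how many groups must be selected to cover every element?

3

Comet, Delta, and Echo cover everything between them: the union {a, b, c, d, e, f, g} is all of U.
Only Echo contains a, so Echo is forced; the remaining 4 elements need at least 2 more groups (each remaining group adds at most 3) — so at least 3 groups are needed, and 3 is optimal.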